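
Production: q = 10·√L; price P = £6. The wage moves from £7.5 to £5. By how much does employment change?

From P·MP_L = w with MP_L = 5·L^(-1/2), the labor demand is L(w) = (30/w)^(2).
At w = 7.5: L = 16. At w = 5: L = 36.
ΔL = 36 − 16 = 20.

ΔL = 20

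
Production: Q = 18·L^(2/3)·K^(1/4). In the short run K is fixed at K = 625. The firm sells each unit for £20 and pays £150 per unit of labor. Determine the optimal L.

L* = 512

With K = 625, MP_L = (2/3)·18·L^(-1/3)·625^(1/4) = 60·L^(-1/3).
Profit maximization for a price taker requires P·MP_L = w: 20·60·L^(-1/3) = 150.
So L^(-1/3) = 0.125, which gives L = 512.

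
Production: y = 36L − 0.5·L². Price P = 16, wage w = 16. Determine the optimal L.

The marginal product of L is MP_L = 36 − L.
A price-taking firm hires until the value of the marginal product equals the wage: P·MP_L = w, so 16·(36 − L) = 16.
Then 36 − L = 1, giving L = 35.

L* = 35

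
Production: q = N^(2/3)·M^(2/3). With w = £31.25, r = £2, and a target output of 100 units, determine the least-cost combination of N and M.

N* = 8, M* = 125

Cost minimization requires the marginal rate of technical substitution to equal the input-price ratio: MP_N/MP_M = w/r.
Here MP_N/MP_M = (2/3)·(M/N)/(2/3) = (M/N). Setting this equal to 31.25/2 = 15.625 gives M = 15.625N.
Substituting into q = 100: N^(2/3)·(15.625N)^(2/3) = 100.
Solving, N = 8 and M = 125.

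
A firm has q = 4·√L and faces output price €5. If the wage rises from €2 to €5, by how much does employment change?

From P·MP_L = w with MP_L = 2·L^(-1/2), the labor demand is L(w) = (10/w)^(2).
At w = 2: L = 25. At w = 5: L = 4.
ΔL = 4 − 25 = -21.

ΔL = -21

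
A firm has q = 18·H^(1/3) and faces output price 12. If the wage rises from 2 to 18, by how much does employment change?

ΔH = -208

From P·MP_H = w with MP_H = 6·H^(-2/3), the labor demand is H(w) = (72/w)^(3/2).
At w = 2: H = 216. At w = 18: H = 8.
ΔH = 8 − 216 = -208.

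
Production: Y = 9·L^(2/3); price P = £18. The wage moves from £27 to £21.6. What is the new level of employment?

L* = 125

From P·MP_L = w with MP_L = 6·L^(-1/3), the labor demand is L(w) = (108/w)^(3).
At w = 27: L = 64. At w = 21.6: L = 125.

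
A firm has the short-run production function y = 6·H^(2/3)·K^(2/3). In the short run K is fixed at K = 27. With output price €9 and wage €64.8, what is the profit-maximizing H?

H* = 125

With K = 27, MP_H = (2/3)·6·H^(-1/3)·27^(2/3) = 36·H^(-1/3).
Profit maximization for a price taker requires P·MP_H = w: 9·36·H^(-1/3) = 64.8.
So H^(-1/3) = 0.2, which gives H = 125.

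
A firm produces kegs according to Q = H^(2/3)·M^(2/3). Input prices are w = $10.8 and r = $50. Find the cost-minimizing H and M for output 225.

H* = 125, M* = 27

Cost minimization requires the marginal rate of technical substitution to equal the input-price ratio: MP_H/MP_M = w/r.
Here MP_H/MP_M = (2/3)·(M/H)/(2/3) = (M/H). Setting this equal to 10.8/50 = 0.216 gives M = 0.216H.
Substituting into Q = 225: H^(2/3)·(0.216H)^(2/3) = 225.
Solving, H = 125 and M = 27.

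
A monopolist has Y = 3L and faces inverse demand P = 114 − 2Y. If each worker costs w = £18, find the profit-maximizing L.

Marginal revenue from the inverse demand is MR = 114 − 4Y.
The marginal product is MP_L = 3.
A monopolist hires until marginal revenue product equals the wage: MR·MP_L = w.
(114 − 12L)·3 = 18, so L = 9.

L* = 9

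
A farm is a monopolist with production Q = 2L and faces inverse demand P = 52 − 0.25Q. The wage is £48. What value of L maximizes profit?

L* = 28

Marginal revenue from the inverse demand is MR = 52 − 0.5Q.
The marginal product is MP_L = 2.
A monopolist hires until marginal revenue product equals the wage: MR·MP_L = w.
(52 − L)·2 = 48, so L = 28.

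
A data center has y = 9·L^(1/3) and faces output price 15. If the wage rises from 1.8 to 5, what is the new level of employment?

From P·MP_L = w with MP_L = 3·L^(-2/3), the labor demand is L(w) = (45/w)^(3/2).
At w = 1.8: L = 125. At w = 5: L = 27.

L* = 27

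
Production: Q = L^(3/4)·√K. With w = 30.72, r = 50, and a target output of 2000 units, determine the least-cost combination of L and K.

Cost minimization requires the marginal rate of technical substitution to equal the input-price ratio: MP_L/MP_K = w/r.
Here MP_L/MP_K = (3/4)·(K/L)/(1/2) = 1.5·(K/L). Setting this equal to 30.72/50 = 0.6144 gives K = 0.4096L.
Substituting into Q = 2000: L^(3/4)·(0.4096L)^(1/2) = 2000.
Solving, L = 625 and K = 256.

L* = 625, K* = 256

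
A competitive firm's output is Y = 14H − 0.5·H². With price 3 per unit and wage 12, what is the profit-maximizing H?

The marginal product of H is MP_H = 14 − H.
A price-taking firm hires until the value of the marginal product equals the wage: P·MP_H = w, so 3·(14 − H) = 12.
Then 14 − H = 4, giving H = 10.

H* = 10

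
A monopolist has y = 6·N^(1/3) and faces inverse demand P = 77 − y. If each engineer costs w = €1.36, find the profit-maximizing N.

Marginal revenue from the inverse demand is MR = 77 − 2y.
The marginal product is MP_N = 2·N^(-2/3).
A monopolist hires until marginal revenue product equals the wage: MR·MP_N = w.
At N, y = 6·N^(1/3). Substituting and solving: (77 − 12·N^(1/3))·2·N^(-2/3) = 1.36 gives N = 125.

N* = 125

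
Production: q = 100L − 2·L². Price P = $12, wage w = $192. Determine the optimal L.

L* = 21

The marginal product of L is MP_L = 100 − 4L.
A price-taking firm hires until the value of the marginal product equals the wage: P·MP_L = w, so 12·(100 − 4L) = 192.
Then 100 − 4L = 16, giving L = 21.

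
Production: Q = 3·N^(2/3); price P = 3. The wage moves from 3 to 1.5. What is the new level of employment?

N* = 64

From P·MP_N = w with MP_N = 2·N^(-1/3), the labor demand is N(w) = (6/w)^(3).
At w = 3: N = 8. At w = 1.5: N = 64.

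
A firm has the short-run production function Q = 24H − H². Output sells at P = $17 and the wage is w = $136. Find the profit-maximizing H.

The marginal product of H is MP_H = 24 − 2H.
A price-taking firm hires until the value of the marginal product equals the wage: P·MP_H = w, so 17·(24 − 2H) = 136.
Then 24 − 2H = 8, giving H = 8.

H* = 8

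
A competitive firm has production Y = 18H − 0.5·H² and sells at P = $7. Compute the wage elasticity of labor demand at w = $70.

From P·MP_H = w with MP_H = 18 − H, labor demand is H(w) = 18 − w/7.
dH/dw = −1/(7) = -1/7.
At w = 70, H = 8, so ε = (dH/dw)·(w/H) = (-1/7)·(70/8) = -1.25.

ε = -1.25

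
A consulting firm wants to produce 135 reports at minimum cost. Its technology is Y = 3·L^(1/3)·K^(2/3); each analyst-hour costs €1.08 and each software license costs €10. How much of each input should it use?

Cost minimization requires the marginal rate of technical substitution to equal the input-price ratio: MP_L/MP_K = w/r.
Here MP_L/MP_K = (1/3)·(K/L)/(2/3) = 0.5·(K/L). Setting this equal to 1.08/10 = 0.108 gives K = 0.216L.
Substituting into Y = 135: 3·L^(1/3)·(0.216L)^(2/3) = 135.
Solving, L = 125 and K = 27.

L* = 125, K* = 27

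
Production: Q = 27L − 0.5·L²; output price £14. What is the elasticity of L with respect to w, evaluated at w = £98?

ε = -0.35

From P·MP_L = w with MP_L = 27 − L, labor demand is L(w) = 27 − w/14.
dL/dw = −1/(14) = -1/14.
At w = 98, L = 20, so ε = (dL/dw)·(w/L) = (-1/14)·(98/20) = -0.35.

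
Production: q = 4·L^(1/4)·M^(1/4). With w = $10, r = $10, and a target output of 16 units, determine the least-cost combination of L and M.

Cost minimization requires the marginal rate of technical substitution to equal the input-price ratio: MP_L/MP_M = w/r.
Here MP_L/MP_M = (1/4)·(M/L)/(1/4) = (M/L). Setting this equal to 10/10 = 1 gives M = L.
Substituting into q = 16: 4·L^(1/4)·(L)^(1/4) = 16.
Solving, L = 16 and M = 16.

L* = 16, M* = 16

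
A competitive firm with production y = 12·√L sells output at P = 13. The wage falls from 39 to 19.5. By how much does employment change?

ΔL = 12

From P·MP_L = w with MP_L = 6·L^(-1/2), the labor demand is L(w) = (78/w)^(2).
At w = 39: L = 4. At w = 19.5: L = 16.
ΔL = 16 − 4 = 12.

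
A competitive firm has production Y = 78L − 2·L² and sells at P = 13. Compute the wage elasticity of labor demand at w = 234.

ε = -0.3

From P·MP_L = w with MP_L = 78 − 4L, labor demand is L(w) = (78 − w/13)/4.
dL/dw = −1/(52) = -1/52.
At w = 234, L = 15, so ε = (dL/dw)·(w/L) = (-1/52)·(234/15) = -0.3.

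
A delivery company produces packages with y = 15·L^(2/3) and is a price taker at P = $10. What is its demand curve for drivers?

MP_L = (2/3)·15·L^(-1/3) = 10·L^(-1/3).
Setting P·MP_L = w: 100·L^(-1/3) = w.
Solving for L: L^(-1/3) = w/100, so L = (100/w)^(3).

L(w) = 1000000/w³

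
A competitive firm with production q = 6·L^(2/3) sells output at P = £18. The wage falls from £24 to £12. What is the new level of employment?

L* = 216

From P·MP_L = w with MP_L = 4·L^(-1/3), the labor demand is L(w) = (72/w)^(3).
At w = 24: L = 27. At w = 12: L = 216.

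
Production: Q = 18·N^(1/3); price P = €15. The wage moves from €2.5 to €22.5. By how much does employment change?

ΔN = -208

From P·MP_N = w with MP_N = 6·N^(-2/3), the labor demand is N(w) = (90/w)^(3/2).
At w = 2.5: N = 216. At w = 22.5: N = 8.
ΔN = 8 − 216 = -208.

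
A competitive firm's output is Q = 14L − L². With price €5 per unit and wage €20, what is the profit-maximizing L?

The marginal product of L is MP_L = 14 − 2L.
A price-taking firm hires until the value of the marginal product equals the wage: P·MP_L = w, so 5·(14 − 2L) = 20.
Then 14 − 2L = 4, giving L = 5.

L* = 5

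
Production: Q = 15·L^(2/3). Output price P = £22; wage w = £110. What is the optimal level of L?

L* = 8

MP_L = (2/3)·15·L^(-1/3) = 10·L^(-1/3).
Profit maximization for a price taker requires P·MP_L = w: 22·10·L^(-1/3) = 110.
So L^(-1/3) = 0.5, which gives L = 8.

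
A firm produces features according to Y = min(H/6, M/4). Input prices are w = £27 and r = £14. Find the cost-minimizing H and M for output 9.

H* = 54, M* = 36

With a fixed-proportions technology, the cost-minimizing bundle uses no slack in either input: H/6 = M/4 = Y.
So H = 6·9 = 54 and M = 4·9 = 36.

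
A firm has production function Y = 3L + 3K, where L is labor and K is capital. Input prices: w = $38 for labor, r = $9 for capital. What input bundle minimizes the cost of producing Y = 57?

L* = 0, K* = 19

The inputs are perfect substitutes, so the firm uses whichever has the lower cost per unit of output.
Cost per unit of output via L is w/3 = 38/3; via K it is r/3 = 3. K is cheaper.
Producing Y = 57 with K alone: L = 0, K = 19.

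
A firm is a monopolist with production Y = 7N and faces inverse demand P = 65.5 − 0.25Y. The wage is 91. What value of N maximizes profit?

N* = 15

Marginal revenue from the inverse demand is MR = 65.5 − 0.5Y.
The marginal product is MP_N = 7.
A monopolist hires until marginal revenue product equals the wage: MR·MP_N = w.
(65.5 − 3.5N)·7 = 91, so N = 15.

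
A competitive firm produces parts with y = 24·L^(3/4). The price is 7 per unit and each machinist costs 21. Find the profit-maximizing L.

MP_L = (3/4)·24·L^(-1/4) = 18·L^(-1/4).
Profit maximization for a price taker requires P·MP_L = w: 7·18·L^(-1/4) = 21.
So L^(-1/4) = 1/6, which gives L = 1296.

L* = 1296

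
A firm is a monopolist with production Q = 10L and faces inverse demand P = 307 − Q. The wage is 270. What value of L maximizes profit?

Marginal revenue from the inverse demand is MR = 307 − 2Q.
The marginal product is MP_L = 10.
A monopolist hires until marginal revenue product equals the wage: MR·MP_L = w.
(307 − 20L)·10 = 270, so L = 14.

L* = 14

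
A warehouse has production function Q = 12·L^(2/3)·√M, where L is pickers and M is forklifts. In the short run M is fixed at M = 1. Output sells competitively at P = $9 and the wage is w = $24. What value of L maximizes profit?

With M = 1, MP_L = (2/3)·12·L^(-1/3)·1^(1/2) = 8·L^(-1/3).
Profit maximization for a price taker requires P·MP_L = w: 9·8·L^(-1/3) = 24.
So L^(-1/3) = 1/3, which gives L = 27.

L* = 27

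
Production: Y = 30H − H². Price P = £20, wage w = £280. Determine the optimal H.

The marginal product of H is MP_H = 30 − 2H.
A price-taking firm hires until the value of the marginal product equals the wage: P·MP_H = w, so 20·(30 − 2H) = 280.
Then 30 − 2H = 14, giving H = 8.

H* = 8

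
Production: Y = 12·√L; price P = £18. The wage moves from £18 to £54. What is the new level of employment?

From P·MP_L = w with MP_L = 6·L^(-1/2), the labor demand is L(w) = (108/w)^(2).
At w = 18: L = 36. At w = 54: L = 4.

L* = 4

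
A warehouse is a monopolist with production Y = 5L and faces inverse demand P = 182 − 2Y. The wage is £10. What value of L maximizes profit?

L* = 9

Marginal revenue from the inverse demand is MR = 182 − 4Y.
The marginal product is MP_L = 5.
A monopolist hires until marginal revenue product equals the wage: MR·MP_L = w.
(182 − 20L)·5 = 10, so L = 9.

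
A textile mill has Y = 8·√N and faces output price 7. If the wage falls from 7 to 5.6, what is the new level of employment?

From P·MP_N = w with MP_N = 4·N^(-1/2), the labor demand is N(w) = (28/w)^(2).
At w = 7: N = 16. At w = 5.6: N = 25.

N* = 25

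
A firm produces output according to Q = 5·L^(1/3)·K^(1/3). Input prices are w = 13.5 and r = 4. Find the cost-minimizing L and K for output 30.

L* = 8, K* = 27

Cost minimization requires the marginal rate of technical substitution to equal the input-price ratio: MP_L/MP_K = w/r.
Here MP_L/MP_K = (1/3)·(K/L)/(1/3) = (K/L). Setting this equal to 13.5/4 = 3.375 gives K = 3.375L.
Substituting into Q = 30: 5·L^(1/3)·(3.375L)^(1/3) = 30.
Solving, L = 8 and K = 27.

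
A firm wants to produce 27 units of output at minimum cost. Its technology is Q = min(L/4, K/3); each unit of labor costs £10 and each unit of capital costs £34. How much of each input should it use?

With a fixed-proportions technology, the cost-minimizing bundle uses no slack in either input: L/4 = K/3 = Q.
So L = 4·27 = 108 and K = 3·27 = 81.

L* = 108, K* = 81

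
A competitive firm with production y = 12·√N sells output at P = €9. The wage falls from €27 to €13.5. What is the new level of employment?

From P·MP_N = w with MP_N = 6·N^(-1/2), the labor demand is N(w) = (54/w)^(2).
At w = 27: N = 4. At w = 13.5: N = 16.

N* = 16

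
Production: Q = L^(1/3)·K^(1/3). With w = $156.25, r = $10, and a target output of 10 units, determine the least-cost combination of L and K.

Cost minimization requires the marginal rate of technical substitution to equal the input-price ratio: MP_L/MP_K = w/r.
Here MP_L/MP_K = (1/3)·(K/L)/(1/3) = (K/L). Setting this equal to 156.25/10 = 15.625 gives K = 15.625L.
Substituting into Q = 10: L^(1/3)·(15.625L)^(1/3) = 10.
Solving, L = 8 and K = 125.

L* = 8, K* = 125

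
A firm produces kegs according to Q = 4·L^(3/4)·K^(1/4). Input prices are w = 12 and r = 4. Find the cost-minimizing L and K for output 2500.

Cost minimization requires the marginal rate of technical substitution to equal the input-price ratio: MP_L/MP_K = w/r.
Here MP_L/MP_K = (3/4)·(K/L)/(1/4) = 3·(K/L). Setting this equal to 12/4 = 3 gives K = L.
Substituting into Q = 2500: 4·L^(3/4)·(L)^(1/4) = 2500.
Solving, L = 625 and K = 625.

L* = 625, K* = 625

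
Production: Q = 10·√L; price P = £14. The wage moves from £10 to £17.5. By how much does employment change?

ΔL = -33

From P·MP_L = w with MP_L = 5·L^(-1/2), the labor demand is L(w) = (70/w)^(2).
At w = 10: L = 49. At w = 17.5: L = 16.
ΔL = 16 − 49 = -33.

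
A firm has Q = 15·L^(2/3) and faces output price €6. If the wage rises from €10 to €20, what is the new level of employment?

From P·MP_L = w with MP_L = 10·L^(-1/3), the labor demand is L(w) = (60/w)^(3).
At w = 10: L = 216. At w = 20: L = 27.

L* = 27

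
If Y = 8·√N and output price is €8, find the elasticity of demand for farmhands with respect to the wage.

MP_N = (1/2)·8·N^(-1/2), so P·MP_N = w gives 32·N^(-1/2) = w.
Solving, N(w) = (32/w)^(2). This is a constant-elasticity form: N ∝ w^(−2), so ε = −2.

ε = -2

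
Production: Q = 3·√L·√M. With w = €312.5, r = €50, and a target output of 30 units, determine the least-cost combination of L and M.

Cost minimization requires the marginal rate of technical substitution to equal the input-price ratio: MP_L/MP_M = w/r.
Here MP_L/MP_M = (1/2)·(M/L)/(1/2) = (M/L). Setting this equal to 312.5/50 = 6.25 gives M = 6.25L.
Substituting into Q = 30: 3·L^(1/2)·(6.25L)^(1/2) = 30.
Solving, L = 4 and M = 25.

L* = 4, M* = 25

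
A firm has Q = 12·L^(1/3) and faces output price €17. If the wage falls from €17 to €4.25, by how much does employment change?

ΔL = 56

From P·MP_L = w with MP_L = 4·L^(-2/3), the labor demand is L(w) = (68/w)^(3/2).
At w = 17: L = 8. At w = 4.25: L = 64.
ΔL = 64 − 8 = 56.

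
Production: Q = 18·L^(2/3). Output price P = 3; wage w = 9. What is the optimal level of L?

MP_L = (2/3)·18·L^(-1/3) = 12·L^(-1/3).
Profit maximization for a price taker requires P·MP_L = w: 3·12·L^(-1/3) = 9.
So L^(-1/3) = 0.25, which gives L = 64.

L* = 64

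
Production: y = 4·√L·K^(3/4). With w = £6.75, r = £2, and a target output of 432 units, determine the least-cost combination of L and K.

Cost minimization requires the marginal rate of technical substitution to equal the input-price ratio: MP_L/MP_K = w/r.
Here MP_L/MP_K = (1/2)·(K/L)/(3/4) = (2/3)·(K/L). Setting this equal to 6.75/2 = 3.375 gives K = 5.0625L.
Substituting into y = 432: 4·L^(1/2)·(5.0625L)^(3/4) = 432.
Solving, L = 16 and K = 81.

L* = 16, K* = 81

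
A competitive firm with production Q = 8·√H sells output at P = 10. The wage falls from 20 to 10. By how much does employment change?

ΔH = 12

From P·MP_H = w with MP_H = 4·H^(-1/2), the labor demand is H(w) = (40/w)^(2).
At w = 20: H = 4. At w = 10: H = 16.
ΔH = 16 − 4 = 12.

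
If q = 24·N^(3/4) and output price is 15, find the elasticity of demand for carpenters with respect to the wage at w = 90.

ε = -4

MP_N = (3/4)·24·N^(-1/4), so P·MP_N = w gives 270·N^(-1/4) = w.
Solving, N(w) = (270/w)^(4). This is a constant-elasticity form: N ∝ w^(−4), so ε = −4.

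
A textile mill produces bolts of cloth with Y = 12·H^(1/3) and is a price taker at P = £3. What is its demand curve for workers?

MP_H = (1/3)·12·H^(-2/3) = 4·H^(-2/3).
Setting P·MP_H = w: 12·H^(-2/3) = w.
Solving for H: H^(-2/3) = w/12, so H = (12/w)^(3/2).

H(w) = (12/w)^(3/2)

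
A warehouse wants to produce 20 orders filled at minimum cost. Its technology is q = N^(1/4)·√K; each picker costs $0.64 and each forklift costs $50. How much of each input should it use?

N* = 625, K* = 16

Cost minimization requires the marginal rate of technical substitution to equal the input-price ratio: MP_N/MP_K = w/r.
Here MP_N/MP_K = (1/4)·(K/N)/(1/2) = 0.5·(K/N). Setting this equal to 0.64/50 = 0.0128 gives K = 0.0256N.
Substituting into q = 20: N^(1/4)·(0.0256N)^(1/2) = 20.
Solving, N = 625 and K = 16.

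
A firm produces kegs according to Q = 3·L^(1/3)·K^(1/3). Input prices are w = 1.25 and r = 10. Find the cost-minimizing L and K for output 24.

L* = 64, K* = 8

Cost minimization requires the marginal rate of technical substitution to equal the input-price ratio: MP_L/MP_K = w/r.
Here MP_L/MP_K = (1/3)·(K/L)/(1/3) = (K/L). Setting this equal to 1.25/10 = 0.125 gives K = 0.125L.
Substituting into Q = 24: 3·L^(1/3)·(0.125L)^(1/3) = 24.
Solving, L = 64 and K = 8.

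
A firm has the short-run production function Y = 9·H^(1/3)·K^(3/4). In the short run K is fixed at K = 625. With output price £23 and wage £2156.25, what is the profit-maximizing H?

With K = 625, MP_H = (1/3)·9·H^(-2/3)·625^(3/4) = 375·H^(-2/3).
Profit maximization for a price taker requires P·MP_H = w: 23·375·H^(-2/3) = 2156.25.
So H^(-2/3) = 0.25, which gives H = 8.

H* = 8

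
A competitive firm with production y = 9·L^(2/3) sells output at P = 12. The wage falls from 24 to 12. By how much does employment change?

ΔL = 189

From P·MP_L = w with MP_L = 6·L^(-1/3), the labor demand is L(w) = (72/w)^(3).
At w = 24: L = 27. At w = 12: L = 216.
ΔL = 216 − 27 = 189.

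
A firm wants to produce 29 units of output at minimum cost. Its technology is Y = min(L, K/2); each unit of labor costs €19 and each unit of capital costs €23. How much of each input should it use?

L* = 29, K* = 58

With a fixed-proportions technology, the cost-minimizing bundle uses no slack in either input: L = K/2 = Y.
So L = 29 and K = 2·29 = 58.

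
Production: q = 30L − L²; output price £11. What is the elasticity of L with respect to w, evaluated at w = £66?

ε = -0.25

From P·MP_L = w with MP_L = 30 − 2L, labor demand is L(w) = (30 − w/11)/2.
dL/dw = −1/(22) = -1/22.
At w = 66, L = 12, so ε = (dL/dw)·(w/L) = (-1/22)·(66/12) = -0.25.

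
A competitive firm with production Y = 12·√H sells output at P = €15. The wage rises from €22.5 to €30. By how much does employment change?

From P·MP_H = w with MP_H = 6·H^(-1/2), the labor demand is H(w) = (90/w)^(2).
At w = 22.5: H = 16. At w = 30: H = 9.
ΔH = 9 − 16 = -7.

ΔH = -7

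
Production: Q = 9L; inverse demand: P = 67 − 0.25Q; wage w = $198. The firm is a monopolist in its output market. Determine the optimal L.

Marginal revenue from the inverse demand is MR = 67 − 0.5Q.
The marginal product is MP_L = 9.
A monopolist hires until marginal revenue product equals the wage: MR·MP_L = w.
(67 − 4.5L)·9 = 198, so L = 10.

L* = 10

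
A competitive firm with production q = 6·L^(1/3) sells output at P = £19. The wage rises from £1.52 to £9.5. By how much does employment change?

From P·MP_L = w with MP_L = 2·L^(-2/3), the labor demand is L(w) = (38/w)^(3/2).
At w = 1.52: L = 125. At w = 9.5: L = 8.
ΔL = 8 − 125 = -117.

ΔL = -117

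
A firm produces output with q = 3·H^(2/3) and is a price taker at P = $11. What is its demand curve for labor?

MP_H = (2/3)·3·H^(-1/3) = 2·H^(-1/3).
Setting P·MP_H = w: 22·H^(-1/3) = w.
Solving for H: H^(-1/3) = w/22, so H = (22/w)^(3).

H(w) = 10648/w³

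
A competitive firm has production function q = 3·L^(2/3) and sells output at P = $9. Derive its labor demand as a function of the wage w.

L(w) = 5832/w³

MP_L = (2/3)·3·L^(-1/3) = 2·L^(-1/3).
Setting P·MP_L = w: 18·L^(-1/3) = w.
Solving for L: L^(-1/3) = w/18, so L = (18/w)^(3).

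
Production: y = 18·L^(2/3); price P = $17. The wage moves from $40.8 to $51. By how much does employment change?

ΔL = -61

From P·MP_L = w with MP_L = 12·L^(-1/3), the labor demand is L(w) = (204/w)^(3).
At w = 40.8: L = 125. At w = 51: L = 64.
ΔL = 64 − 125 = -61.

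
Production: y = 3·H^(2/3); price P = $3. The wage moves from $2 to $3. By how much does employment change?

ΔH = -19

From P·MP_H = w with MP_H = 2·H^(-1/3), the labor demand is H(w) = (6/w)^(3).
At w = 2: H = 27. At w = 3: H = 8.
ΔH = 8 − 27 = -19.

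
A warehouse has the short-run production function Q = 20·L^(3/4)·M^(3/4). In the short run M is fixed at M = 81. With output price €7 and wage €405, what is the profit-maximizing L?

L* = 2401

With M = 81, MP_L = (3/4)·20·L^(-1/4)·81^(3/4) = 405·L^(-1/4).
Profit maximization for a price taker requires P·MP_L = w: 7·405·L^(-1/4) = 405.
So L^(-1/4) = 1/7, which gives L = 2401.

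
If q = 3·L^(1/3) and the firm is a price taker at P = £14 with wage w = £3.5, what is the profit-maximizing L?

L* = 8

MP_L = (1/3)·3·L^(-2/3) = L^(-2/3).
Profit maximization for a price taker requires P·MP_L = w: 14·L^(-2/3) = 3.5.
So L^(-2/3) = 0.25, which gives L = 8.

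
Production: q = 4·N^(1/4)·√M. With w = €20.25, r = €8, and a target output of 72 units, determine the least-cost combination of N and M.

N* = 16, M* = 81

Cost minimization requires the marginal rate of technical substitution to equal the input-price ratio: MP_N/MP_M = w/r.
Here MP_N/MP_M = (1/4)·(M/N)/(1/2) = 0.5·(M/N). Setting this equal to 20.25/8 = 2.53125 gives M = 5.0625N.
Substituting into q = 72: 4·N^(1/4)·(5.0625N)^(1/2) = 72.
Solving, N = 16 and M = 81.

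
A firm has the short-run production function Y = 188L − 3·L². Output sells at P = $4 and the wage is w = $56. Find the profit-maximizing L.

L* = 29

The marginal product of L is MP_L = 188 − 6L.
A price-taking firm hires until the value of the marginal product equals the wage: P·MP_L = w, so 4·(188 − 6L) = 56.
Then 188 − 6L = 14, giving L = 29.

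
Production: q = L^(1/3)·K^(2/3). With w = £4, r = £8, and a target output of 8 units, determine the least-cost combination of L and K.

L* = 8, K* = 8

Cost minimization requires the marginal rate of technical substitution to equal the input-price ratio: MP_L/MP_K = w/r.
Here MP_L/MP_K = (1/3)·(K/L)/(2/3) = 0.5·(K/L). Setting this equal to 4/8 = 0.5 gives K = L.
Substituting into q = 8: L^(1/3)·(L)^(2/3) = 8.
Solving, L = 8 and K = 8.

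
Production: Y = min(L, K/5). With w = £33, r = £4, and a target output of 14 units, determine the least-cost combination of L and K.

L* = 14, K* = 70

With a fixed-proportions technology, the cost-minimizing bundle uses no slack in either input: L = K/5 = Y.
So L = 14 and K = 5·14 = 70.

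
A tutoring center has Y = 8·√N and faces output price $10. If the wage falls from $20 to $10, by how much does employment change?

ΔN = 12

From P·MP_N = w with MP_N = 4·N^(-1/2), the labor demand is N(w) = (40/w)^(2).
At w = 20: N = 4. At w = 10: N = 16.
ΔN = 16 − 4 = 12.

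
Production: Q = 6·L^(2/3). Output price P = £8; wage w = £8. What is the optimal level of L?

L* = 64

MP_L = (2/3)·6·L^(-1/3) = 4·L^(-1/3).
Profit maximization for a price taker requires P·MP_L = w: 8·4·L^(-1/3) = 8.
So L^(-1/3) = 0.25, which gives L = 64.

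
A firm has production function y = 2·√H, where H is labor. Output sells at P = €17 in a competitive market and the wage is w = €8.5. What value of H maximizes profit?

MP_H = (1/2)·2·H^(-1/2) = H^(-1/2).
Profit maximization for a price taker requires P·MP_H = w: 17·H^(-1/2) = 8.5.
So H^(-1/2) = 0.5, which gives H = 4.

H* = 4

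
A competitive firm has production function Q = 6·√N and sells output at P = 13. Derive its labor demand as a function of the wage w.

N(w) = 1521/w²

MP_N = (1/2)·6·N^(-1/2) = 3·N^(-1/2).
Setting P·MP_N = w: 39·N^(-1/2) = w.
Solving for N: N^(-1/2) = w/39, so N = (39/w)^(2).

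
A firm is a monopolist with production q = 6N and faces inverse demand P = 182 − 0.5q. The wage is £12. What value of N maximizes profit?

N* = 30

Marginal revenue from the inverse demand is MR = 182 − q.
The marginal product is MP_N = 6.
A monopolist hires until marginal revenue product equals the wage: MR·MP_N = w.
(182 − 6N)·6 = 12, so N = 30.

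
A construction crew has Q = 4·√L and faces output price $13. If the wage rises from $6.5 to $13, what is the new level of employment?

L* = 4

From P·MP_L = w with MP_L = 2·L^(-1/2), the labor demand is L(w) = (26/w)^(2).
At w = 6.5: L = 16. At w = 13: L = 4.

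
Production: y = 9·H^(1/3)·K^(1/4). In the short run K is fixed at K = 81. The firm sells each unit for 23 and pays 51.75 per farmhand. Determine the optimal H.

With K = 81, MP_H = (1/3)·9·H^(-2/3)·81^(1/4) = 9·H^(-2/3).
Profit maximization for a price taker requires P·MP_H = w: 23·9·H^(-2/3) = 51.75.
So H^(-2/3) = 0.25, which gives H = 8.

H* = 8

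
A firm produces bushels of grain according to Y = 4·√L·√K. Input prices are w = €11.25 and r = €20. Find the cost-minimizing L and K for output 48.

Cost minimization requires the marginal rate of technical substitution to equal the input-price ratio: MP_L/MP_K = w/r.
Here MP_L/MP_K = (1/2)·(K/L)/(1/2) = (K/L). Setting this equal to 11.25/20 = 0.5625 gives K = 0.5625L.
Substituting into Y = 48: 4·L^(1/2)·(0.5625L)^(1/2) = 48.
Solving, L = 16 and K = 9.

L* = 16, K* = 9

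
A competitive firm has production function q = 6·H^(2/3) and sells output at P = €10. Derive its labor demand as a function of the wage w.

H(w) = 64000/w³

MP_H = (2/3)·6·H^(-1/3) = 4·H^(-1/3).
Setting P·MP_H = w: 40·H^(-1/3) = w.
Solving for H: H^(-1/3) = w/40, so H = (40/w)^(3).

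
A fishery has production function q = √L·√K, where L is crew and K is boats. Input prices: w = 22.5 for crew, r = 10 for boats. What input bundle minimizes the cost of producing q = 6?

L* = 4, K* = 9

Cost minimization requires the marginal rate of technical substitution to equal the input-price ratio: MP_L/MP_K = w/r.
Here MP_L/MP_K = (1/2)·(K/L)/(1/2) = (K/L). Setting this equal to 22.5/10 = 2.25 gives K = 2.25L.
Substituting into q = 6: L^(1/2)·(2.25L)^(1/2) = 6.
Solving, L = 4 and K = 9.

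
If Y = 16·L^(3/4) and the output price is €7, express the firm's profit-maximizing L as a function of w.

L(w) = (84/w)^(4)

MP_L = (3/4)·16·L^(-1/4) = 12·L^(-1/4).
Setting P·MP_L = w: 84·L^(-1/4) = w.
Solving for L: L^(-1/4) = w/84, so L = (84/w)^(4).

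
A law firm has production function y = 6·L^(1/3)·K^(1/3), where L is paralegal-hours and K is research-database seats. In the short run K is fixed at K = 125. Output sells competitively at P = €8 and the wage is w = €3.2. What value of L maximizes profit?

L* = 125

With K = 125, MP_L = (1/3)·6·L^(-2/3)·125^(1/3) = 10·L^(-2/3).
Profit maximization for a price taker requires P·MP_L = w: 8·10·L^(-2/3) = 3.2.
So L^(-2/3) = 0.04, which gives L = 125.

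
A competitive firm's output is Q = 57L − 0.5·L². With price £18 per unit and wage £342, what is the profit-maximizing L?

L* = 38

The marginal product of L is MP_L = 57 − L.
A price-taking firm hires until the value of the marginal product equals the wage: P·MP_L = w, so 18·(57 − L) = 342.
Then 57 − L = 19, giving L = 38.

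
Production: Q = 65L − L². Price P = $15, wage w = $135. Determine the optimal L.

The marginal product of L is MP_L = 65 − 2L.
A price-taking firm hires until the value of the marginal product equals the wage: P·MP_L = w, so 15·(65 − 2L) = 135.
Then 65 − 2L = 9, giving L = 28.

L* = 28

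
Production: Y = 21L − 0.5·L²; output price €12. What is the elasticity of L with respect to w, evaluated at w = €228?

From P·MP_L = w with MP_L = 21 − L, labor demand is L(w) = 21 − w/12.
dL/dw = −1/(12) = -1/12.
At w = 228, L = 2, so ε = (dL/dw)·(w/L) = (-1/12)·(228/2) = -9.5.

ε = -9.5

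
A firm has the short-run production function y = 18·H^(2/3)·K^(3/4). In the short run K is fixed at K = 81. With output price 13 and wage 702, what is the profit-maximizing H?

With K = 81, MP_H = (2/3)·18·H^(-1/3)·81^(3/4) = 324·H^(-1/3).
Profit maximization for a price taker requires P·MP_H = w: 13·324·H^(-1/3) = 702.
So H^(-1/3) = 1/6, which gives H = 216.

H* = 216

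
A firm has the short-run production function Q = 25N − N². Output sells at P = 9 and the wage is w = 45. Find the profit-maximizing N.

The marginal product of N is MP_N = 25 − 2N.
A price-taking firm hires until the value of the marginal product equals the wage: P·MP_N = w, so 9·(25 − 2N) = 45.
Then 25 − 2N = 5, giving N = 10.

N* = 10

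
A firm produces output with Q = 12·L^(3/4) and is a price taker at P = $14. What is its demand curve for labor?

MP_L = (3/4)·12·L^(-1/4) = 9·L^(-1/4).
Setting P·MP_L = w: 126·L^(-1/4) = w.
Solving for L: L^(-1/4) = w/126, so L = (126/w)^(4).

L(w) = (126/w)^(4)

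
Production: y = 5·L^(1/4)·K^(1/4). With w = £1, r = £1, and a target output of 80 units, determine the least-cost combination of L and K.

Cost minimization requires the marginal rate of technical substitution to equal the input-price ratio: MP_L/MP_K = w/r.
Here MP_L/MP_K = (1/4)·(K/L)/(1/4) = (K/L). Setting this equal to 1/1 = 1 gives K = L.
Substituting into y = 80: 5·L^(1/4)·(L)^(1/4) = 80.
Solving, L = 256 and K = 256.

L* = 256, K* = 256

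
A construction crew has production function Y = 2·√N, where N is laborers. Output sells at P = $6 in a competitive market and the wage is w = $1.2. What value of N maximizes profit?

MP_N = (1/2)·2·N^(-1/2) = N^(-1/2).
Profit maximization for a price taker requires P·MP_N = w: 6·N^(-1/2) = 1.2.
So N^(-1/2) = 0.2, which gives N = 25.

N* = 25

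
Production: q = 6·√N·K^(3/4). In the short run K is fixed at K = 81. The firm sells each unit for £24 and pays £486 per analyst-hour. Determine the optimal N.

N* = 16

With K = 81, MP_N = (1/2)·6·N^(-1/2)·81^(3/4) = 81·N^(-1/2).
Profit maximization for a price taker requires P·MP_N = w: 24·81·N^(-1/2) = 486.
So N^(-1/2) = 0.25, which gives N = 16.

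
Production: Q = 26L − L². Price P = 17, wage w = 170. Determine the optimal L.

L* = 8

The marginal product of L is MP_L = 26 − 2L.
A price-taking firm hires until the value of the marginal product equals the wage: P·MP_L = w, so 17·(26 − 2L) = 170.
Then 26 − 2L = 10, giving L = 8.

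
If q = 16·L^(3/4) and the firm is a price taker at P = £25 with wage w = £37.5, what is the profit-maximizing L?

L* = 4096

MP_L = (3/4)·16·L^(-1/4) = 12·L^(-1/4).
Profit maximization for a price taker requires P·MP_L = w: 25·12·L^(-1/4) = 37.5.
So L^(-1/4) = 0.125, which gives L = 4096.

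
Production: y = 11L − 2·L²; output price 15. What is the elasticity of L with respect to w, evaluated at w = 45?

ε = -0.375

From P·MP_L = w with MP_L = 11 − 4L, labor demand is L(w) = (11 − w/15)/4.
dL/dw = −1/(60) = -1/60.
At w = 45, L = 2, so ε = (dL/dw)·(w/L) = (-1/60)·(45/2) = -0.375.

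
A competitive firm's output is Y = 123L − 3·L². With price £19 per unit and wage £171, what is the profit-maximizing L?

L* = 19

The marginal product of L is MP_L = 123 − 6L.
A price-taking firm hires until the value of the marginal product equals the wage: P·MP_L = w, so 19·(123 − 6L) = 171.
Then 123 − 6L = 9, giving L = 19.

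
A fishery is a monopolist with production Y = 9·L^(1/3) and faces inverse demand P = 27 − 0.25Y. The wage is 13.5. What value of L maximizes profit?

Marginal revenue from the inverse demand is MR = 27 − 0.5Y.
The marginal product is MP_L = 3·L^(-2/3).
A monopolist hires until marginal revenue product equals the wage: MR·MP_L = w.
At L, Y = 9·L^(1/3). Substituting and solving: (27 − 4.5·L^(1/3))·3·L^(-2/3) = 13.5 gives L = 8.

L* = 8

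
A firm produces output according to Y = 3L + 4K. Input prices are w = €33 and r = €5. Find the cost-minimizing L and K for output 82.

The inputs are perfect substitutes, so the firm uses whichever has the lower cost per unit of output.
Cost per unit of output via L is w/3 = 11; via K it is r/4 = 1.25. K is cheaper.
Producing Y = 82 with K alone: L = 0, K = 20.5.

L* = 0, K* = 20.5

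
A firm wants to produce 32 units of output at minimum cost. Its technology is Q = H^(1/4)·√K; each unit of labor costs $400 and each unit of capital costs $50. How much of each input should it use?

Cost minimization requires the marginal rate of technical substitution to equal the input-price ratio: MP_H/MP_K = w/r.
Here MP_H/MP_K = (1/4)·(K/H)/(1/2) = 0.5·(K/H). Setting this equal to 400/50 = 8 gives K = 16H.
Substituting into Q = 32: H^(1/4)·(16H)^(1/2) = 32.
Solving, H = 16 and K = 256.

H* = 16, K* = 256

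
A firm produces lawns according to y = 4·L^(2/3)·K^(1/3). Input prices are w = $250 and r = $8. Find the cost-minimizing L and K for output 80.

L* = 8, K* = 125

Cost minimization requires the marginal rate of technical substitution to equal the input-price ratio: MP_L/MP_K = w/r.
Here MP_L/MP_K = (2/3)·(K/L)/(1/3) = 2·(K/L). Setting this equal to 250/8 = 31.25 gives K = 15.625L.
Substituting into y = 80: 4·L^(2/3)·(15.625L)^(1/3) = 80.
Solving, L = 8 and K = 125.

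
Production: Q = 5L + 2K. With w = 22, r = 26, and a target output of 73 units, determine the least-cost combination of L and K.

The inputs are perfect substitutes, so the firm uses whichever has the lower cost per unit of output.
Cost per unit of output via L is w/5 = 4.4; via K it is r/2 = 13. L is cheaper.
Producing Q = 73 with L alone: L = 14.6, K = 0.

L* = 14.6, K* = 0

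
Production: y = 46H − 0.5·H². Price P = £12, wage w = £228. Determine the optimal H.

H* = 27

The marginal product of H is MP_H = 46 − H.
A price-taking firm hires until the value of the marginal product equals the wage: P·MP_H = w, so 12·(46 − H) = 228.
Then 46 − H = 19, giving H = 27.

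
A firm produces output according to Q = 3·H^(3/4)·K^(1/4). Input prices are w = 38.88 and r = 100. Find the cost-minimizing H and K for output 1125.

H* = 625, K* = 81

Cost minimization requires the marginal rate of technical substitution to equal the input-price ratio: MP_H/MP_K = w/r.
Here MP_H/MP_K = (3/4)·(K/H)/(1/4) = 3·(K/H). Setting this equal to 38.88/100 = 0.3888 gives K = 0.1296H.
Substituting into Q = 1125: 3·H^(3/4)·(0.1296H)^(1/4) = 1125.
Solving, H = 625 and K = 81.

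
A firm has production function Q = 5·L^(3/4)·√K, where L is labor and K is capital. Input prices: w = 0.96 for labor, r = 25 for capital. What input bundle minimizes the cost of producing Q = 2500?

Cost minimization requires the marginal rate of technical substitution to equal the input-price ratio: MP_L/MP_K = w/r.
Here MP_L/MP_K = (3/4)·(K/L)/(1/2) = 1.5·(K/L). Setting this equal to 0.96/25 = 0.0384 gives K = 0.0256L.
Substituting into Q = 2500: 5·L^(3/4)·(0.0256L)^(1/2) = 2500.
Solving, L = 625 and K = 16.

L* = 625, K* = 16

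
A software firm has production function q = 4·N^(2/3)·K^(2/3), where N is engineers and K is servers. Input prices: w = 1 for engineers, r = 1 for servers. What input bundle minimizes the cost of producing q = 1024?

Cost minimization requires the marginal rate of technical substitution to equal the input-price ratio: MP_N/MP_K = w/r.
Here MP_N/MP_K = (2/3)·(K/N)/(2/3) = (K/N). Setting this equal to 1/1 = 1 gives K = N.
Substituting into q = 1024: 4·N^(2/3)·(N)^(2/3) = 1024.
Solving, N = 64 and K = 64.

N* = 64, K* = 64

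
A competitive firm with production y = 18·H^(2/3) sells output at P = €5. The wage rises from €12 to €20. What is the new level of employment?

From P·MP_H = w with MP_H = 12·H^(-1/3), the labor demand is H(w) = (60/w)^(3).
At w = 12: H = 125. At w = 20: H = 27.

H* = 27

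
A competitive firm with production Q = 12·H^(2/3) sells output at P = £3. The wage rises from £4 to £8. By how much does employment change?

ΔH = -189

From P·MP_H = w with MP_H = 8·H^(-1/3), the labor demand is H(w) = (24/w)^(3).
At w = 4: H = 216. At w = 8: H = 27.
ΔH = 27 − 216 = -189.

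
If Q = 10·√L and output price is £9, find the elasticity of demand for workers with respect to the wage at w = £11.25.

ε = -2

MP_L = (1/2)·10·L^(-1/2), so P·MP_L = w gives 45·L^(-1/2) = w.
Solving, L(w) = (45/w)^(2). This is a constant-elasticity form: L ∝ w^(−2), so ε = −2.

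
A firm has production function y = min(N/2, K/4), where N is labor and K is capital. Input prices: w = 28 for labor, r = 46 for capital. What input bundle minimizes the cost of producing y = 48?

N* = 96, K* = 192

With a fixed-proportions technology, the cost-minimizing bundle uses no slack in either input: N/2 = K/4 = y.
So N = 2·48 = 96 and K = 4·48 = 192.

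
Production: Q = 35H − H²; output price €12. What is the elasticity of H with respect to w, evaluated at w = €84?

ε = -0.25

From P·MP_H = w with MP_H = 35 − 2H, labor demand is H(w) = (35 − w/12)/2.
dH/dw = −1/(24) = -1/24.
At w = 84, H = 14, so ε = (dH/dw)·(w/H) = (-1/24)·(84/14) = -0.25.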